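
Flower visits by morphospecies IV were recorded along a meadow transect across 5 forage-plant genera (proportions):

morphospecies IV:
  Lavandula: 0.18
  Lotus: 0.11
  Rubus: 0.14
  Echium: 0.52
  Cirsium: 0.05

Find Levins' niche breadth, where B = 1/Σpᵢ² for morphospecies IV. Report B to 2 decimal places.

Σpᵢ² = 0.18² + 0.11² + 0.14² + 0.52² + 0.05² = 0.0324 + 0.0121 + 0.0196 + 0.2704 + 0.0025 = 0.3370
B = 1 / 0.3370 = 2.9674

2.97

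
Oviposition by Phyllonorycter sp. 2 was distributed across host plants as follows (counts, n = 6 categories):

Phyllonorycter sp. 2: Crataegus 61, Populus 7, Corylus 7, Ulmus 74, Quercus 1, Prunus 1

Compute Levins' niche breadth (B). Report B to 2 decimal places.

Proportions for Phyllonorycter sp. 2 (n=151): 61/151=0.4040, 7/151=0.0464, 7/151=0.0464, 74/151=0.4901, 1/151=0.0066, 1/151=0.0066
Σpᵢ² = 0.4040² + 0.0464² + 0.0464² + 0.4901² + 0.0066² + 0.0066² = 0.163216 + 0.002153 + 0.002153 + 0.240198 + 0.000044 + 0.000044 = 0.407808
B = 1 / 0.407808 = 2.4521

2.45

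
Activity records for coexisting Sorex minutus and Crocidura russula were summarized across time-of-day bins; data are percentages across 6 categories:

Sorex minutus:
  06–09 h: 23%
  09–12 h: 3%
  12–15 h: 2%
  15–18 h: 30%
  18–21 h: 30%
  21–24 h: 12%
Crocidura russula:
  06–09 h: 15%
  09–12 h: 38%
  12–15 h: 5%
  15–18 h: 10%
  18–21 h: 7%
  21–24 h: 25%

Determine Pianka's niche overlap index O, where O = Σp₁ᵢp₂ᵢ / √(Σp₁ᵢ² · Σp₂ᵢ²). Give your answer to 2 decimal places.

Convert percentages to proportions (divide by 100).
Σ p₁ᵢp₂ᵢ = 0.0345 + 0.0114 + 0.0010 + 0.0300 + 0.0210 + 0.0300 = 0.1279
Σp_1ᵢ² = 0.23² + 0.03² + 0.02² + 0.30² + 0.30² + 0.12² = 0.0529 + 0.0009 + 0.0004 + 0.0900 + 0.0900 + 0.0144 = 0.2486
Σp_2ᵢ² = 0.15² + 0.38² + 0.05² + 0.10² + 0.07² + 0.25² = 0.0225 + 0.1444 + 0.0025 + 0.0100 + 0.0049 + 0.0625 = 0.2468
O = 0.1279 / √(0.2486 × 0.2468) = 0.1279 / 0.24770 = 0.5164

0.52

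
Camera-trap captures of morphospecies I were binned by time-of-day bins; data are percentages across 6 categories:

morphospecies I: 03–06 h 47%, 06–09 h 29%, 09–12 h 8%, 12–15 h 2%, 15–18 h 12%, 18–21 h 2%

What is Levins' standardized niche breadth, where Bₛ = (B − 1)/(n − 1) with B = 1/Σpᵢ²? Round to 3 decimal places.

Convert percentages to proportions (divide by 100).
Σpᵢ² = 0.47² + 0.29² + 0.08² + 0.02² + 0.12² + 0.02² = 0.2209 + 0.0841 + 0.0064 + 0.0004 + 0.0144 + 0.0004 = 0.3266
B = 1 / 0.3266 = 3.06185
Bₛ = (B − 1)/(n − 1) = (3.06185 − 1)/(6 − 1) = 2.06185/5 = 0.41237

0.412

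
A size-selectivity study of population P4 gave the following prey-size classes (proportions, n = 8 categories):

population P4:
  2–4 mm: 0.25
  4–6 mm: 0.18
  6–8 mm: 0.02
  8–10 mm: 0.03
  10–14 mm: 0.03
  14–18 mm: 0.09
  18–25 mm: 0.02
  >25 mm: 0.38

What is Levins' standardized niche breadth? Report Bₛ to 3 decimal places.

0.429

Σpᵢ² = 0.25² + 0.18² + 0.02² + 0.03² + 0.03² + 0.09² + 0.02² + 0.38² = 0.0625 + 0.0324 + 0.0004 + 0.0009 + 0.0009 + 0.0081 + 0.0004 + 0.1444 = 0.2500
B = 1 / 0.2500 = 4.00000
Bₛ = (B − 1)/(n − 1) = (4.00000 − 1)/(8 − 1) = 3.00000/7 = 0.42857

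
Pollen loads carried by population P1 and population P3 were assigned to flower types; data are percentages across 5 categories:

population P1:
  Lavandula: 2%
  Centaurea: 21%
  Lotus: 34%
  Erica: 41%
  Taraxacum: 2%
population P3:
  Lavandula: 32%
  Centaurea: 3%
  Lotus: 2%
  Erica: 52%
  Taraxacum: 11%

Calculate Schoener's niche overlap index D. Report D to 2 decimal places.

Convert percentages to proportions (divide by 100).
Σ|p₁ᵢ − p₂ᵢ| = 0.30 + 0.18 + 0.32 + 0.11 + 0.09 = 1.00
D = 1 − ½ × 1.00 = 1 − 0.500 = 0.5000

0.50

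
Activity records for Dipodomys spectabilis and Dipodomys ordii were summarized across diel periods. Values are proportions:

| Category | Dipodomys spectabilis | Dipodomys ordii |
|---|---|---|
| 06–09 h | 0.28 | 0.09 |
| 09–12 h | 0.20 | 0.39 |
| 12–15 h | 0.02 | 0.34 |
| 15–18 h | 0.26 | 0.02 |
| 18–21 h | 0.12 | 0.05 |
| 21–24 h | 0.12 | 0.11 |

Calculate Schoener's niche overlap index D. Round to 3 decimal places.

Σ|p₁ᵢ − p₂ᵢ| = 0.19 + 0.19 + 0.32 + 0.24 + 0.07 + 0.01 = 1.02
D = 1 − ½ × 1.02 = 1 − 0.510 = 0.49000

0.490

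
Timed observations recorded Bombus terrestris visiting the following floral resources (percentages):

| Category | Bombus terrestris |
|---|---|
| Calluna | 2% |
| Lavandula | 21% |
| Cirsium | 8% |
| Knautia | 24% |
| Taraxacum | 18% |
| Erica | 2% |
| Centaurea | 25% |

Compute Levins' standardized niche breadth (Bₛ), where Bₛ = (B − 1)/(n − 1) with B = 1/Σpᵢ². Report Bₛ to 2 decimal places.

0.65

Convert percentages to proportions (divide by 100).
Σpᵢ² = 0.02² + 0.21² + 0.08² + 0.24² + 0.18² + 0.02² + 0.25² = 0.0004 + 0.0441 + 0.0064 + 0.0576 + 0.0324 + 0.0004 + 0.0625 = 0.2038
B = 1 / 0.2038 = 4.9068
Bₛ = (B − 1)/(n − 1) = (4.9068 − 1)/(7 − 1) = 3.9068/6 = 0.6511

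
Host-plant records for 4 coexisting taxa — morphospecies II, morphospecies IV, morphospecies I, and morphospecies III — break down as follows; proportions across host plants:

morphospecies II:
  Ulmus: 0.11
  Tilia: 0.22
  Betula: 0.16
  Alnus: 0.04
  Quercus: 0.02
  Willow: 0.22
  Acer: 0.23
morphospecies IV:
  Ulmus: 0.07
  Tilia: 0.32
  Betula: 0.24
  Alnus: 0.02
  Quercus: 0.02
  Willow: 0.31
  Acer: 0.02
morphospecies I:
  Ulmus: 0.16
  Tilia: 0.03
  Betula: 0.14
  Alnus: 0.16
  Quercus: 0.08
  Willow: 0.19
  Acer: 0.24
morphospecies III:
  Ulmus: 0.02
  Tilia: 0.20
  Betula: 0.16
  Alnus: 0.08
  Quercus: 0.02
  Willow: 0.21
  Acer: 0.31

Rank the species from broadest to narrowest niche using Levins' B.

Σp_IIᵢ² = 0.11² + 0.22² + 0.16² + 0.04² + 0.02² + 0.22² + 0.23² = 0.0121 + 0.0484 + 0.0256 + 0.0016 + 0.0004 + 0.0484 + 0.0529 = 0.1894
B_II = 1 / 0.1894 = 5.2798
Σp_IVᵢ² = 0.07² + 0.32² + 0.24² + 0.02² + 0.02² + 0.31² + 0.02² = 0.0049 + 0.1024 + 0.0576 + 0.0004 + 0.0004 + 0.0961 + 0.0004 = 0.2622
B_IV = 1 / 0.2622 = 3.8139
Σp_Iᵢ² = 0.16² + 0.03² + 0.14² + 0.16² + 0.08² + 0.19² + 0.24² = 0.0256 + 0.0009 + 0.0196 + 0.0256 + 0.0064 + 0.0361 + 0.0576 = 0.1718
B_I = 1 / 0.1718 = 5.8207
Σp_IIIᵢ² = 0.02² + 0.20² + 0.16² + 0.08² + 0.02² + 0.21² + 0.31² = 0.0004 + 0.0400 + 0.0256 + 0.0064 + 0.0004 + 0.0441 + 0.0961 = 0.2130
B_III = 1 / 0.2130 = 4.6948
Ranking by B (broadest → narrowest): morphospecies I (5.82) > morphospecies II (5.28) > morphospecies III (4.69) > morphospecies IV (3.81)

morphospecies I > morphospecies II > morphospecies III > morphospecies IV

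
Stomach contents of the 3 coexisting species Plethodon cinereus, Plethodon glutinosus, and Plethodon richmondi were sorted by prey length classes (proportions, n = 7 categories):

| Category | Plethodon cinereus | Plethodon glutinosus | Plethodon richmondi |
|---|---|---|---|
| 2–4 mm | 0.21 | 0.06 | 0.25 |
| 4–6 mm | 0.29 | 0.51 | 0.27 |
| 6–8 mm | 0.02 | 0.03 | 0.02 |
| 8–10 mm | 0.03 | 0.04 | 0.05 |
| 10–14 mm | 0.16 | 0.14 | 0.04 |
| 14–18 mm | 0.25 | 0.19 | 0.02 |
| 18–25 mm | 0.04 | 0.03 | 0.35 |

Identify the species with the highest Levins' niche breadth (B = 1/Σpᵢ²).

Plethodon cinereus

Σp_cineᵢ² = 0.21² + 0.29² + 0.02² + 0.03² + 0.16² + 0.25² + 0.04² = 0.0441 + 0.0841 + 0.0004 + 0.0009 + 0.0256 + 0.0625 + 0.0016 = 0.2192
B_cine = 1 / 0.2192 = 4.5620
Σp_glutᵢ² = 0.06² + 0.51² + 0.03² + 0.04² + 0.14² + 0.19² + 0.03² = 0.0036 + 0.2601 + 0.0009 + 0.0016 + 0.0196 + 0.0361 + 0.0009 = 0.3228
B_glut = 1 / 0.3228 = 3.0979
Σp_richᵢ² = 0.25² + 0.27² + 0.02² + 0.05² + 0.04² + 0.02² + 0.35² = 0.0625 + 0.0729 + 0.0004 + 0.0025 + 0.0016 + 0.0004 + 0.1225 = 0.2628
B_rich = 1 / 0.2628 = 3.8052
Highest B → broadest niche (most generalist): Plethodon cinereus (B = 4.56).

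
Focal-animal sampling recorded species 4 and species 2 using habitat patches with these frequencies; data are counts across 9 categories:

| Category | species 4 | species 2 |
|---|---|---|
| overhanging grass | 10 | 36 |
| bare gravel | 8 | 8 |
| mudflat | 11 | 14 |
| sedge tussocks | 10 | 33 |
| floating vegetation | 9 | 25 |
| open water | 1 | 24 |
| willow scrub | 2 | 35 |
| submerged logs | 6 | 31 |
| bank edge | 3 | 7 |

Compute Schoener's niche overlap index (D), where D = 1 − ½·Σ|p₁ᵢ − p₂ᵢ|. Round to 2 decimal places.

0.73

Proportions for species 4 (n=60): 10/60=0.1667, 8/60=0.1333, 11/60=0.1833, 10/60=0.1667, 9/60=0.1500, 1/60=0.0167, 2/60=0.0333, 6/60=0.1000, 3/60=0.0500
Proportions for species 2 (n=213): 36/213=0.1690, 8/213=0.0376, 14/213=0.0657, 33/213=0.1549, 25/213=0.1174, 24/213=0.1127, 35/213=0.1643, 31/213=0.1455, 7/213=0.0329
Σ|p₁ᵢ − p₂ᵢ| = 0.0023 + 0.0957 + 0.1176 + 0.0118 + 0.0326 + 0.0960 + 0.1310 + 0.0455 + 0.0171 = 0.5496
D = 1 − ½ × 0.5496 = 1 − 0.27480 = 0.72520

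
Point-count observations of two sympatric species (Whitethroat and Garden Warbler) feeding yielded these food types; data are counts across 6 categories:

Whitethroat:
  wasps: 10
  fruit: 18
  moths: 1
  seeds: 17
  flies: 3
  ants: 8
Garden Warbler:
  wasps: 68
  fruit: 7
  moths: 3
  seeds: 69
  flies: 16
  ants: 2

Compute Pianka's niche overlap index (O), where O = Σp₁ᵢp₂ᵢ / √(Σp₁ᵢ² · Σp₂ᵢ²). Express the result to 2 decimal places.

Proportions for Whitethroat (n=57): 10/57=0.1754, 18/57=0.3158, 1/57=0.0175, 17/57=0.2982, 3/57=0.0526, 8/57=0.1404
Proportions for Garden Warbler (n=165): 68/165=0.4121, 7/165=0.0424, 3/165=0.0182, 69/165=0.4182, 16/165=0.0970, 2/165=0.0121
Σ p₁ᵢp₂ᵢ = 0.072282 + 0.013390 + 0.000319 + 0.124707 + 0.005102 + 0.001699 = 0.217499
Σp_1ᵢ² = 0.1754² + 0.3158² + 0.0175² + 0.2982² + 0.0526² + 0.1404² = 0.030765 + 0.099730 + 0.000306 + 0.088923 + 0.002767 + 0.019712 = 0.242203
Σp_2ᵢ² = 0.4121² + 0.0424² + 0.0182² + 0.4182² + 0.0970² + 0.0121² = 0.169826 + 0.001798 + 0.000331 + 0.174891 + 0.009409 + 0.000146 = 0.356401
O = 0.217499 / √(0.242203 × 0.356401) = 0.217499 / 0.2938050 = 0.7403

0.74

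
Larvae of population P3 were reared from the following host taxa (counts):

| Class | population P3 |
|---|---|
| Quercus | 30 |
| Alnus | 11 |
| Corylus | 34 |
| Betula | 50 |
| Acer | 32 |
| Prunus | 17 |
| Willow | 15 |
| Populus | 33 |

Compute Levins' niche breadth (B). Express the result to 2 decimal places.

6.75

Proportions for population P3 (n=222): 30/222=0.1351, 11/222=0.0495, 34/222=0.1532, 50/222=0.2252, 32/222=0.1441, 17/222=0.0766, 15/222=0.0676, 33/222=0.1486
Σpᵢ² = 0.1351² + 0.0495² + 0.1532² + 0.2252² + 0.1441² + 0.0766² + 0.0676² + 0.1486² = 0.018252 + 0.002450 + 0.023470 + 0.050715 + 0.020765 + 0.005868 + 0.004570 + 0.022082 = 0.148172
B = 1 / 0.148172 = 6.7489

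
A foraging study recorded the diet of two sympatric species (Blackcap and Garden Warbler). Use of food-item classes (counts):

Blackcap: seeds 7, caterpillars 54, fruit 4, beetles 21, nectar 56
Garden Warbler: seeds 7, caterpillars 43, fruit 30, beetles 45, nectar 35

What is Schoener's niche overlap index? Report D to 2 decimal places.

Proportions for Blackcap (n=142): 7/142=0.0493, 54/142=0.3803, 4/142=0.0282, 21/142=0.1479, 56/142=0.3944
Proportions for Garden Warbler (n=160): 7/160=0.0438, 43/160=0.2688, 30/160=0.1875, 45/160=0.2813, 35/160=0.2188
Σ|p₁ᵢ − p₂ᵢ| = 0.0055 + 0.1115 + 0.1593 + 0.1334 + 0.1756 = 0.5853
D = 1 − ½ × 0.5853 = 1 − 0.29265 = 0.70735

0.71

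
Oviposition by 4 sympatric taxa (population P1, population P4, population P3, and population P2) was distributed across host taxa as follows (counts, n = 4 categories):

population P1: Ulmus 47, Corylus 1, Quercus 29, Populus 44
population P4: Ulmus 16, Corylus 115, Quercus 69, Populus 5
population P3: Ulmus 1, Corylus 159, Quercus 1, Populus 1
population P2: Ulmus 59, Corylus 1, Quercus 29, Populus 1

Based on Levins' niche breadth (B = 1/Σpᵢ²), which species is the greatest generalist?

population P1

Proportions for population P1 (n=121): 47/121=0.3884, 1/121=0.0083, 29/121=0.2397, 44/121=0.3636
Proportions for population P4 (n=205): 16/205=0.0780, 115/205=0.5610, 69/205=0.3366, 5/205=0.0244
Proportions for population P3 (n=162): 1/162=0.0062, 159/162=0.9815, 1/162=0.0062, 1/162=0.0062
Proportions for population P2 (n=90): 59/90=0.6556, 1/90=0.0111, 29/90=0.3222, 1/90=0.0111
Σp_P1ᵢ² = 0.3884² + 0.0083² + 0.2397² + 0.3636² = 0.150855 + 0.000069 + 0.057456 + 0.132205 = 0.340585
B_P1 = 1 / 0.340585 = 2.9361
Σp_P4ᵢ² = 0.0780² + 0.5610² + 0.3366² + 0.0244² = 0.006084 + 0.314721 + 0.113300 + 0.000595 = 0.434700
B_P4 = 1 / 0.434700 = 2.3004
Σp_P3ᵢ² = 0.0062² + 0.9815² + 0.0062² + 0.0062² = 0.000038 + 0.963342 + 0.000038 + 0.000038 = 0.963456
B_P3 = 1 / 0.963456 = 1.0379
Σp_P2ᵢ² = 0.6556² + 0.0111² + 0.3222² + 0.0111² = 0.429811 + 0.000123 + 0.103813 + 0.000123 = 0.533870
B_P2 = 1 / 0.533870 = 1.8731
Highest B → broadest niche (most generalist): population P1 (B = 2.94).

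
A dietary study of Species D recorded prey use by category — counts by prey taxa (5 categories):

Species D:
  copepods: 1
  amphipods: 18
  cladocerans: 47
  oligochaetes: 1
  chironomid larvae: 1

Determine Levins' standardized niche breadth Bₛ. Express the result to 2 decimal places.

0.21

Proportions for Species D (n=68): 1/68=0.0147, 18/68=0.2647, 47/68=0.6912, 1/68=0.0147, 1/68=0.0147
Σpᵢ² = 0.0147² + 0.2647² + 0.6912² + 0.0147² + 0.0147² = 0.000216 + 0.070066 + 0.477757 + 0.000216 + 0.000216 = 0.548471
B = 1 / 0.548471 = 1.8233
Bₛ = (B − 1)/(n − 1) = (1.8233 − 1)/(5 − 1) = 0.8233/4 = 0.2058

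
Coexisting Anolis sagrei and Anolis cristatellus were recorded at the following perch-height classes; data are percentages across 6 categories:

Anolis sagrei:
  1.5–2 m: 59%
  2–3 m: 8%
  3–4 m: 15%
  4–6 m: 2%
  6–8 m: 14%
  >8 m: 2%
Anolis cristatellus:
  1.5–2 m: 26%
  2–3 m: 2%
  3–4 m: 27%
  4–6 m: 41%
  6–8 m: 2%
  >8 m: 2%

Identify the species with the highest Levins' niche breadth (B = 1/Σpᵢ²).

Convert percentages to proportions (divide by 100).
Σp_sagrᵢ² = 0.59² + 0.08² + 0.15² + 0.02² + 0.14² + 0.02² = 0.3481 + 0.0064 + 0.0225 + 0.0004 + 0.0196 + 0.0004 = 0.3974
B_sagr = 1 / 0.3974 = 2.5164
Σp_crisᵢ² = 0.26² + 0.02² + 0.27² + 0.41² + 0.02² + 0.02² = 0.0676 + 0.0004 + 0.0729 + 0.1681 + 0.0004 + 0.0004 = 0.3098
B_cris = 1 / 0.3098 = 3.2279
Highest B → broadest niche (most generalist): Anolis cristatellus (B = 3.23).

Anolis cristatellus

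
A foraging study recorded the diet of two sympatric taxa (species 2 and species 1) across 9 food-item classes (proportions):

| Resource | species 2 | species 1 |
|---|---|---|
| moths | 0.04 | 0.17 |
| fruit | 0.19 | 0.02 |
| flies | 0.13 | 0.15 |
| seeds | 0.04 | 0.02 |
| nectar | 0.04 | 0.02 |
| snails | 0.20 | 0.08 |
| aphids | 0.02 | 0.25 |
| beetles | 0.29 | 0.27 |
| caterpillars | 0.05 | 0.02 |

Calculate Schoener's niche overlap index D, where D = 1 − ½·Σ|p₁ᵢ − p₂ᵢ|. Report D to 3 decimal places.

Σ|p₁ᵢ − p₂ᵢ| = 0.13 + 0.17 + 0.02 + 0.02 + 0.02 + 0.12 + 0.23 + 0.02 + 0.03 = 0.76
D = 1 − ½ × 0.76 = 1 − 0.380 = 0.62000

0.620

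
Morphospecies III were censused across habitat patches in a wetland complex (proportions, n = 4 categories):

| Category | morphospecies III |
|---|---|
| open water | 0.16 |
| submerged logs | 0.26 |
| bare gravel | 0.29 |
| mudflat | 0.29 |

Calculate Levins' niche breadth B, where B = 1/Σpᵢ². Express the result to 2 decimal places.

3.83

Σpᵢ² = 0.16² + 0.26² + 0.29² + 0.29² = 0.0256 + 0.0676 + 0.0841 + 0.0841 = 0.2614
B = 1 / 0.2614 = 3.8256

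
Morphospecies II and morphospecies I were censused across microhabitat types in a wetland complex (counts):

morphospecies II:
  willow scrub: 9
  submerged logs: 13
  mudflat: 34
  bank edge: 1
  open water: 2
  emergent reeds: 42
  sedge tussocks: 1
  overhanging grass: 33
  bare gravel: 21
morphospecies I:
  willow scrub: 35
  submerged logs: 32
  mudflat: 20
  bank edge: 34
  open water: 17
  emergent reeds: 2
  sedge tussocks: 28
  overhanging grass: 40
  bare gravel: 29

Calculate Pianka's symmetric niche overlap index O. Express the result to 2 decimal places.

Proportions for morphospecies II (n=156): 9/156=0.0577, 13/156=0.0833, 34/156=0.2179, 1/156=0.0064, 2/156=0.0128, 42/156=0.2692, 1/156=0.0064, 33/156=0.2115, 21/156=0.1346
Proportions for morphospecies I (n=237): 35/237=0.1477, 32/237=0.1350, 20/237=0.0844, 34/237=0.1435, 17/237=0.0717, 2/237=0.0084, 28/237=0.1181, 40/237=0.1688, 29/237=0.1224
Σ p₁ᵢp₂ᵢ = 0.008522 + 0.011246 + 0.018391 + 0.000918 + 0.000918 + 0.002261 + 0.000756 + 0.035701 + 0.016475 = 0.095188
Σp_1ᵢ² = 0.0577² + 0.0833² + 0.2179² + 0.0064² + 0.0128² + 0.2692² + 0.0064² + 0.2115² + 0.1346² = 0.003329 + 0.006939 + 0.047480 + 0.000041 + 0.000164 + 0.072469 + 0.000041 + 0.044732 + 0.018117 = 0.193312
Σp_2ᵢ² = 0.1477² + 0.1350² + 0.0844² + 0.1435² + 0.0717² + 0.0084² + 0.1181² + 0.1688² + 0.1224² = 0.021815 + 0.018225 + 0.007123 + 0.020592 + 0.005141 + 0.000071 + 0.013948 + 0.028493 + 0.014982 = 0.130390
O = 0.095188 / √(0.193312 × 0.130390) = 0.095188 / 0.1587638 = 0.5996

0.60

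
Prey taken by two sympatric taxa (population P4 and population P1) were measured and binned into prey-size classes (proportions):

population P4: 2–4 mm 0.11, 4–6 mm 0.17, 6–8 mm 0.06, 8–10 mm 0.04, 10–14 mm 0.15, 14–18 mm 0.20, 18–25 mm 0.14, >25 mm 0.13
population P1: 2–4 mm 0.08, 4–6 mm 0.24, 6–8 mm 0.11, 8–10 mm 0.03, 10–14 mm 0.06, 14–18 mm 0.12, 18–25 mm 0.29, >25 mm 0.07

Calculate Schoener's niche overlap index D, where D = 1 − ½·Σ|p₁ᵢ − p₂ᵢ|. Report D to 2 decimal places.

0.73

Σ|p₁ᵢ − p₂ᵢ| = 0.03 + 0.07 + 0.05 + 0.01 + 0.09 + 0.08 + 0.15 + 0.06 = 0.54
D = 1 − ½ × 0.54 = 1 − 0.270 = 0.7300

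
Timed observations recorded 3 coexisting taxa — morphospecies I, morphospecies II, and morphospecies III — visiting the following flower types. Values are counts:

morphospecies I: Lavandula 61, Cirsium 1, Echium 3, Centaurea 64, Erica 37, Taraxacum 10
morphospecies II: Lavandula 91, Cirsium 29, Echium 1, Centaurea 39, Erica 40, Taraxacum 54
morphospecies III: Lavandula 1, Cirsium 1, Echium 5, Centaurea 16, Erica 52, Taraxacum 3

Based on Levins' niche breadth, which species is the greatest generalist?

Proportions for morphospecies I (n=176): 61/176=0.3466, 1/176=0.0057, 3/176=0.0170, 64/176=0.3636, 37/176=0.2102, 10/176=0.0568
Proportions for morphospecies II (n=254): 91/254=0.3583, 29/254=0.1142, 1/254=0.0039, 39/254=0.1535, 40/254=0.1575, 54/254=0.2126
Proportions for morphospecies III (n=78): 1/78=0.0128, 1/78=0.0128, 5/78=0.0641, 16/78=0.2051, 52/78=0.6667, 3/78=0.0385
Σp_Iᵢ² = 0.3466² + 0.0057² + 0.0170² + 0.3636² + 0.2102² + 0.0568² = 0.120132 + 0.000032 + 0.000289 + 0.132205 + 0.044184 + 0.003226 = 0.300068
B_I = 1 / 0.300068 = 3.3326
Σp_IIᵢ² = 0.3583² + 0.1142² + 0.0039² + 0.1535² + 0.1575² + 0.2126² = 0.128379 + 0.013042 + 0.000015 + 0.023562 + 0.024806 + 0.045199 = 0.235003
B_II = 1 / 0.235003 = 4.2553
Σp_IIIᵢ² = 0.0128² + 0.0128² + 0.0641² + 0.2051² + 0.6667² + 0.0385² = 0.000164 + 0.000164 + 0.004109 + 0.042066 + 0.444489 + 0.001482 = 0.492474
B_III = 1 / 0.492474 = 2.0306
Highest B → broadest niche (most generalist): morphospecies II (B = 4.26).

morphospecies II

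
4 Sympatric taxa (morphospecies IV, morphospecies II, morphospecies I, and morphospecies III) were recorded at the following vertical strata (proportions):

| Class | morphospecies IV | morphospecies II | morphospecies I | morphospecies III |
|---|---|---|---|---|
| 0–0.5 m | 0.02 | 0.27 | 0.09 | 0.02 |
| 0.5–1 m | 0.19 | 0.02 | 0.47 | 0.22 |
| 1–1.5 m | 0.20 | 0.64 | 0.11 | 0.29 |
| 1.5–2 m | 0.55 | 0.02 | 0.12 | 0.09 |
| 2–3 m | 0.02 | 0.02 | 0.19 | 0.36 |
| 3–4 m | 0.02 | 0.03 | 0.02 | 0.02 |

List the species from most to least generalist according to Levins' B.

morphospecies III > morphospecies I > morphospecies IV > morphospecies II

Σp_IVᵢ² = 0.02² + 0.19² + 0.20² + 0.55² + 0.02² + 0.02² = 0.0004 + 0.0361 + 0.0400 + 0.3025 + 0.0004 + 0.0004 = 0.3798
B_IV = 1 / 0.3798 = 2.6330
Σp_IIᵢ² = 0.27² + 0.02² + 0.64² + 0.02² + 0.02² + 0.03² = 0.0729 + 0.0004 + 0.4096 + 0.0004 + 0.0004 + 0.0009 = 0.4846
B_II = 1 / 0.4846 = 2.0636
Σp_Iᵢ² = 0.09² + 0.47² + 0.11² + 0.12² + 0.19² + 0.02² = 0.0081 + 0.2209 + 0.0121 + 0.0144 + 0.0361 + 0.0004 = 0.2920
B_I = 1 / 0.2920 = 3.4247
Σp_IIIᵢ² = 0.02² + 0.22² + 0.29² + 0.09² + 0.36² + 0.02² = 0.0004 + 0.0484 + 0.0841 + 0.0081 + 0.1296 + 0.0004 = 0.2710
B_III = 1 / 0.2710 = 3.6900
Ranking by B (broadest → narrowest): morphospecies III (3.69) > morphospecies I (3.42) > morphospecies IV (2.63) > morphospecies II (2.06)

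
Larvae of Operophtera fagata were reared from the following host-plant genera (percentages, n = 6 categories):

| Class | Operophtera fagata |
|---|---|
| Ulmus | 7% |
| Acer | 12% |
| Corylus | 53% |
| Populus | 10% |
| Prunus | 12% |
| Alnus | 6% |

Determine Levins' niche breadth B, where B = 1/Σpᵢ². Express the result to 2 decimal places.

3.05

Convert percentages to proportions (divide by 100).
Σpᵢ² = 0.07² + 0.12² + 0.53² + 0.10² + 0.12² + 0.06² = 0.0049 + 0.0144 + 0.2809 + 0.0100 + 0.0144 + 0.0036 = 0.3282
B = 1 / 0.3282 = 3.0469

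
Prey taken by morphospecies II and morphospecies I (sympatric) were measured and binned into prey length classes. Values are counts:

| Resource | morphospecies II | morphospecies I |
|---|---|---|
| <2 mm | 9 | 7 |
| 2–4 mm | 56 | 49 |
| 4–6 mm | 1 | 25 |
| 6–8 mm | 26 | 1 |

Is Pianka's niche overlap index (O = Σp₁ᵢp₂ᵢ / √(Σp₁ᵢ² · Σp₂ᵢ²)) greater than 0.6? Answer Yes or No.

Proportions for morphospecies II (n=92): 9/92=0.0978, 56/92=0.6087, 1/92=0.0109, 26/92=0.2826
Proportions for morphospecies I (n=82): 7/82=0.0854, 49/82=0.5976, 25/82=0.3049, 1/82=0.0122
Σ p₁ᵢp₂ᵢ = 0.008352 + 0.363759 + 0.003323 + 0.003448 = 0.378882
Σp_1ᵢ² = 0.0978² + 0.6087² + 0.0109² + 0.2826² = 0.009565 + 0.370516 + 0.000119 + 0.079863 = 0.460063
Σp_2ᵢ² = 0.0854² + 0.5976² + 0.3049² + 0.0122² = 0.007293 + 0.357126 + 0.092964 + 0.000149 = 0.457532
O = 0.378882 / √(0.460063 × 0.457532) = 0.378882 / 0.4587958 = 0.8258
O = 0.8258 > 0.6 → Yes.

Yes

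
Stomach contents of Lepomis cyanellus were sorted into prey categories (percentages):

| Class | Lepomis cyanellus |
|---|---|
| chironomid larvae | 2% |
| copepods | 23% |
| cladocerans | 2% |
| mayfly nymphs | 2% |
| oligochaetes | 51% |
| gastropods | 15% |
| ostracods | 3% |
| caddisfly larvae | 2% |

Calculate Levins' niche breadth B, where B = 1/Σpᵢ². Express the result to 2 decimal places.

Convert percentages to proportions (divide by 100).
Σpᵢ² = 0.02² + 0.23² + 0.02² + 0.02² + 0.51² + 0.15² + 0.03² + 0.02² = 0.0004 + 0.0529 + 0.0004 + 0.0004 + 0.2601 + 0.0225 + 0.0009 + 0.0004 = 0.3380
B = 1 / 0.3380 = 2.9586

2.96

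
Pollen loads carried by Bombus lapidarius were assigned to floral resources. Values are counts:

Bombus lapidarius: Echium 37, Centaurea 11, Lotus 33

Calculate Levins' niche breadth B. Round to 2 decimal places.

Proportions for Bombus lapidarius (n=81): 37/81=0.4568, 11/81=0.1358, 33/81=0.4074
Σpᵢ² = 0.4568² + 0.1358² + 0.4074² = 0.208666 + 0.018442 + 0.165975 = 0.393083
B = 1 / 0.393083 = 2.5440

2.54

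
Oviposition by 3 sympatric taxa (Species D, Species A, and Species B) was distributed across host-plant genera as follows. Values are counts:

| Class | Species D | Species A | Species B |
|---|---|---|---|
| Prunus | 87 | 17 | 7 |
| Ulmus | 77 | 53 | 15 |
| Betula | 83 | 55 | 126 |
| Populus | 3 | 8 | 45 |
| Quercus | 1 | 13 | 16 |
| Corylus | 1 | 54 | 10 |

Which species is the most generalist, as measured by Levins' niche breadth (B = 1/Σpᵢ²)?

Proportions for Species D (n=252): 87/252=0.3452, 77/252=0.3056, 83/252=0.3294, 3/252=0.0119, 1/252=0.0040, 1/252=0.0040
Proportions for Species A (n=200): 17/200=0.0850, 53/200=0.2650, 55/200=0.2750, 8/200=0.0400, 13/200=0.0650, 54/200=0.2700
Proportions for Species B (n=219): 7/219=0.0320, 15/219=0.0685, 126/219=0.5753, 45/219=0.2055, 16/219=0.0731, 10/219=0.0457
Σp_Dᵢ² = 0.3452² + 0.3056² + 0.3294² + 0.0119² + 0.0040² + 0.0040² = 0.119163 + 0.093391 + 0.108504 + 0.000142 + 0.000016 + 0.000016 = 0.321232
B_D = 1 / 0.321232 = 3.1130
Σp_Aᵢ² = 0.0850² + 0.2650² + 0.2750² + 0.0400² + 0.0650² + 0.2700² = 0.007225 + 0.070225 + 0.075625 + 0.001600 + 0.004225 + 0.072900 = 0.231800
B_A = 1 / 0.231800 = 4.3141
Σp_Bᵢ² = 0.0320² + 0.0685² + 0.5753² + 0.2055² + 0.0731² + 0.0457² = 0.001024 + 0.004692 + 0.330970 + 0.042230 + 0.005344 + 0.002088 = 0.386348
B_B = 1 / 0.386348 = 2.5883
Highest B → broadest niche (most generalist): Species A (B = 4.31).

Species A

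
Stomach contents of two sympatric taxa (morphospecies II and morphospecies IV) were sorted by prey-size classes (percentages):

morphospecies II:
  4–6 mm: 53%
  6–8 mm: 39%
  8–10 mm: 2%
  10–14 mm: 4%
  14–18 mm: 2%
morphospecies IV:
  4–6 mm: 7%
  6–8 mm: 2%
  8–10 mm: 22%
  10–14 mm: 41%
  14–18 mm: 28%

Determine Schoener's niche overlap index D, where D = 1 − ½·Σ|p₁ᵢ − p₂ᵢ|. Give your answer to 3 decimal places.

Convert percentages to proportions (divide by 100).
Σ|p₁ᵢ − p₂ᵢ| = 0.46 + 0.37 + 0.20 + 0.37 + 0.26 = 1.66
D = 1 − ½ × 1.66 = 1 − 0.830 = 0.17000

0.170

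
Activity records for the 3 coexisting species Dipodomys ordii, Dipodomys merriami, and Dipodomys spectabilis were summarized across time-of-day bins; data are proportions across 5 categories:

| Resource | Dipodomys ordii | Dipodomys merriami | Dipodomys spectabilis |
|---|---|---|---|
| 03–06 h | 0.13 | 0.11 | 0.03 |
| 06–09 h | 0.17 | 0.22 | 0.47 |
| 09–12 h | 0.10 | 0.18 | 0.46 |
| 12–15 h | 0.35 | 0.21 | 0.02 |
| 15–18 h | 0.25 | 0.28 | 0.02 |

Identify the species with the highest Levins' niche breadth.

Σp_ordiᵢ² = 0.13² + 0.17² + 0.10² + 0.35² + 0.25² = 0.0169 + 0.0289 + 0.0100 + 0.1225 + 0.0625 = 0.2408
B_ordi = 1 / 0.2408 = 4.1528
Σp_merrᵢ² = 0.11² + 0.22² + 0.18² + 0.21² + 0.28² = 0.0121 + 0.0484 + 0.0324 + 0.0441 + 0.0784 = 0.2154
B_merr = 1 / 0.2154 = 4.6425
Σp_specᵢ² = 0.03² + 0.47² + 0.46² + 0.02² + 0.02² = 0.0009 + 0.2209 + 0.2116 + 0.0004 + 0.0004 = 0.4342
B_spec = 1 / 0.4342 = 2.3031
Highest B → broadest niche (most generalist): Dipodomys merriami (B = 4.64).

Dipodomys merriami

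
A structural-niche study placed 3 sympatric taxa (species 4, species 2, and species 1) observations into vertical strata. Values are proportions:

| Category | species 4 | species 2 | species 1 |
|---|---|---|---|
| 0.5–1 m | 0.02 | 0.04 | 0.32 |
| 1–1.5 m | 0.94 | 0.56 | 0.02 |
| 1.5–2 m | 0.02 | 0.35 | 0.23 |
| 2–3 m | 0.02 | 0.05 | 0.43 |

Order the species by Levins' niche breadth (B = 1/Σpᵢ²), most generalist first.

species 1 > species 2 > species 4

Σp_4ᵢ² = 0.02² + 0.94² + 0.02² + 0.02² = 0.0004 + 0.8836 + 0.0004 + 0.0004 = 0.8848
B_4 = 1 / 0.8848 = 1.1302
Σp_2ᵢ² = 0.04² + 0.56² + 0.35² + 0.05² = 0.0016 + 0.3136 + 0.1225 + 0.0025 = 0.4402
B_2 = 1 / 0.4402 = 2.2717
Σp_1ᵢ² = 0.32² + 0.02² + 0.23² + 0.43² = 0.1024 + 0.0004 + 0.0529 + 0.1849 = 0.3406
B_1 = 1 / 0.3406 = 2.9360
Ranking by B (broadest → narrowest): species 1 (2.94) > species 2 (2.27) > species 4 (1.13)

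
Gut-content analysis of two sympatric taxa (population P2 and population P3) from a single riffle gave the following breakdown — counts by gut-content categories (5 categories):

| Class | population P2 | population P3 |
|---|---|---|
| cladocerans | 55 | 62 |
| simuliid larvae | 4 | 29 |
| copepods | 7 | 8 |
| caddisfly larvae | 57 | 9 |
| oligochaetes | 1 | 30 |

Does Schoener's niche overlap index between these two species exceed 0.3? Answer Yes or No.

Proportions for population P2 (n=124): 55/124=0.4435, 4/124=0.0323, 7/124=0.0565, 57/124=0.4597, 1/124=0.0081
Proportions for population P3 (n=138): 62/138=0.4493, 29/138=0.2101, 8/138=0.0580, 9/138=0.0652, 30/138=0.2174
Σ|p₁ᵢ − p₂ᵢ| = 0.0058 + 0.1778 + 0.0015 + 0.3945 + 0.2093 = 0.7889
D = 1 − ½ × 0.7889 = 1 − 0.39445 = 0.60555
D = 0.60555 > 0.3 → Yes.

Yes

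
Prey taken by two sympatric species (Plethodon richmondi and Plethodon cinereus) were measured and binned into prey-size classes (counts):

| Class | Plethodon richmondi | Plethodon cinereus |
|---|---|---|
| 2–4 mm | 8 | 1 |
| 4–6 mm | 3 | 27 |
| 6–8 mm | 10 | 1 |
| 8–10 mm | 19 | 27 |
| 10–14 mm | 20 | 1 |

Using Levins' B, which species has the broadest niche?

Plethodon richmondi

Proportions for Plethodon richmondi (n=60): 8/60=0.1333, 3/60=0.0500, 10/60=0.1667, 19/60=0.3167, 20/60=0.3333
Proportions for Plethodon cinereus (n=57): 1/57=0.0175, 27/57=0.4737, 1/57=0.0175, 27/57=0.4737, 1/57=0.0175
Σp_richᵢ² = 0.1333² + 0.0500² + 0.1667² + 0.3167² + 0.3333² = 0.017769 + 0.002500 + 0.027789 + 0.100299 + 0.111089 = 0.259446
B_rich = 1 / 0.259446 = 3.8544
Σp_cineᵢ² = 0.0175² + 0.4737² + 0.0175² + 0.4737² + 0.0175² = 0.000306 + 0.224392 + 0.000306 + 0.224392 + 0.000306 = 0.449702
B_cine = 1 / 0.449702 = 2.2237
Highest B → broadest niche (most generalist): Plethodon richmondi (B = 3.85).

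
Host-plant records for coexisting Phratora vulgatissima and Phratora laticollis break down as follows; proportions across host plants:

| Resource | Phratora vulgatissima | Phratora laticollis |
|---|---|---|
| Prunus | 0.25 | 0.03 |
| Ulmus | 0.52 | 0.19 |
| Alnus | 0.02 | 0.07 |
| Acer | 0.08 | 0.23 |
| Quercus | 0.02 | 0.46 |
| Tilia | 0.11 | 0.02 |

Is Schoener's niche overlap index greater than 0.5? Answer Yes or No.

Σ|p₁ᵢ − p₂ᵢ| = 0.22 + 0.33 + 0.05 + 0.15 + 0.44 + 0.09 = 1.28
D = 1 − ½ × 1.28 = 1 − 0.640 = 0.3600
D = 0.3600 < 0.5 → No.

No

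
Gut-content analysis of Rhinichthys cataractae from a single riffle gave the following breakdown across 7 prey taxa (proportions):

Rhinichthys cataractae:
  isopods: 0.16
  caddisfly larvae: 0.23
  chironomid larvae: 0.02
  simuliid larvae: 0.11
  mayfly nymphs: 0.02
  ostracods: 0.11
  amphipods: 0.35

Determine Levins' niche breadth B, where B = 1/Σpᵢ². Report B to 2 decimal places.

Σpᵢ² = 0.16² + 0.23² + 0.02² + 0.11² + 0.02² + 0.11² + 0.35² = 0.0256 + 0.0529 + 0.0004 + 0.0121 + 0.0004 + 0.0121 + 0.1225 = 0.2260
B = 1 / 0.2260 = 4.4248

4.42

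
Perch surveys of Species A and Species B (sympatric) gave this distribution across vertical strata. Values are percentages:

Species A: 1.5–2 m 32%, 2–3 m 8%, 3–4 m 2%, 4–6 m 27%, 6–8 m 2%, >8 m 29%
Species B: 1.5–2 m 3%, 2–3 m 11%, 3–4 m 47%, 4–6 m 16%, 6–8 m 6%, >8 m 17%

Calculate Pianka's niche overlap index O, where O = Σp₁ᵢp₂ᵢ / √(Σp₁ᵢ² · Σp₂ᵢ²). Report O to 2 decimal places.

Convert percentages to proportions (divide by 100).
Σ p₁ᵢp₂ᵢ = 0.0096 + 0.0088 + 0.0094 + 0.0432 + 0.0012 + 0.0493 = 0.1215
Σp_1ᵢ² = 0.32² + 0.08² + 0.02² + 0.27² + 0.02² + 0.29² = 0.1024 + 0.0064 + 0.0004 + 0.0729 + 0.0004 + 0.0841 = 0.2666
Σp_2ᵢ² = 0.03² + 0.11² + 0.47² + 0.16² + 0.06² + 0.17² = 0.0009 + 0.0121 + 0.2209 + 0.0256 + 0.0036 + 0.0289 = 0.2920
O = 0.1215 / √(0.2666 × 0.2920) = 0.1215 / 0.27901 = 0.4355

0.44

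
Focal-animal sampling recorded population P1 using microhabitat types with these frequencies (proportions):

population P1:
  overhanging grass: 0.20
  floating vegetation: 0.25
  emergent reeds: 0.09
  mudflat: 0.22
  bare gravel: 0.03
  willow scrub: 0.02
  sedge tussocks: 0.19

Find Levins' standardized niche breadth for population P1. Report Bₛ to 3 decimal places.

0.682

Σpᵢ² = 0.20² + 0.25² + 0.09² + 0.22² + 0.03² + 0.02² + 0.19² = 0.0400 + 0.0625 + 0.0081 + 0.0484 + 0.0009 + 0.0004 + 0.0361 = 0.1964
B = 1 / 0.1964 = 5.09165
Bₛ = (B − 1)/(n − 1) = (5.09165 − 1)/(7 − 1) = 4.09165/6 = 0.68194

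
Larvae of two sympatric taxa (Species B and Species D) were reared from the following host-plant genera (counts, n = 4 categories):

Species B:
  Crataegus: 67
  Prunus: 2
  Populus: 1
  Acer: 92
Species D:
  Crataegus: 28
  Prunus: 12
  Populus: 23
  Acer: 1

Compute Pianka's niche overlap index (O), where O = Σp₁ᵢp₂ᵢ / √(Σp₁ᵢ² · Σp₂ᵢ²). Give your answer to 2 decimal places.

Proportions for Species B (n=162): 67/162=0.4136, 2/162=0.0123, 1/162=0.0062, 92/162=0.5679
Proportions for Species D (n=64): 28/64=0.4375, 12/64=0.1875, 23/64=0.3594, 1/64=0.0156
Σ p₁ᵢp₂ᵢ = 0.180950 + 0.002306 + 0.002228 + 0.008859 = 0.194343
Σp_1ᵢ² = 0.4136² + 0.0123² + 0.0062² + 0.5679² = 0.171065 + 0.000151 + 0.000038 + 0.322510 = 0.493764
Σp_2ᵢ² = 0.4375² + 0.1875² + 0.3594² + 0.0156² = 0.191406 + 0.035156 + 0.129168 + 0.000243 = 0.355973
O = 0.194343 / √(0.493764 × 0.355973) = 0.194343 / 0.4192453 = 0.4636

0.46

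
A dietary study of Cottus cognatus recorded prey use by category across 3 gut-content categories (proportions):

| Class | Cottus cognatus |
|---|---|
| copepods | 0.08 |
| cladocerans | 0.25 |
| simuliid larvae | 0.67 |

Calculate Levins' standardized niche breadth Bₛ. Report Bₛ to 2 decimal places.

Σpᵢ² = 0.08² + 0.25² + 0.67² = 0.0064 + 0.0625 + 0.4489 = 0.5178
B = 1 / 0.5178 = 1.9312
Bₛ = (B − 1)/(n − 1) = (1.9312 − 1)/(3 − 1) = 0.9312/2 = 0.4656

0.47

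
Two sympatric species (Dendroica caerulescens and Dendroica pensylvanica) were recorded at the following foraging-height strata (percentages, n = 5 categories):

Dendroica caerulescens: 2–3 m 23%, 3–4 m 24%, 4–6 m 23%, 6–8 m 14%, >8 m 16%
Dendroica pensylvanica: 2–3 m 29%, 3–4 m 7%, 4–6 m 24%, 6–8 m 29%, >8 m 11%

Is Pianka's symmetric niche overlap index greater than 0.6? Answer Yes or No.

Convert percentages to proportions (divide by 100).
Σ p₁ᵢp₂ᵢ = 0.0667 + 0.0168 + 0.0552 + 0.0406 + 0.0176 = 0.1969
Σp_1ᵢ² = 0.23² + 0.24² + 0.23² + 0.14² + 0.16² = 0.0529 + 0.0576 + 0.0529 + 0.0196 + 0.0256 = 0.2086
Σp_2ᵢ² = 0.29² + 0.07² + 0.24² + 0.29² + 0.11² = 0.0841 + 0.0049 + 0.0576 + 0.0841 + 0.0121 = 0.2428
O = 0.1969 / √(0.2086 × 0.2428) = 0.1969 / 0.22505 = 0.8749
O = 0.8749 > 0.6 → Yes.

Yes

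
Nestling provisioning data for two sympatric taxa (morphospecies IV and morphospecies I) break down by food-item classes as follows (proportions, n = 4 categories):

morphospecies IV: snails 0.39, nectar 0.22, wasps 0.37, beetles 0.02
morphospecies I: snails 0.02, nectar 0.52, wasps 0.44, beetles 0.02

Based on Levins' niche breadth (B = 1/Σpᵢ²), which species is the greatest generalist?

Σp_IVᵢ² = 0.39² + 0.22² + 0.37² + 0.02² = 0.1521 + 0.0484 + 0.1369 + 0.0004 = 0.3378
B_IV = 1 / 0.3378 = 2.9603
Σp_Iᵢ² = 0.02² + 0.52² + 0.44² + 0.02² = 0.0004 + 0.2704 + 0.1936 + 0.0004 = 0.4648
B_I = 1 / 0.4648 = 2.1515
Highest B → broadest niche (most generalist): morphospecies IV (B = 2.96).

morphospecies IV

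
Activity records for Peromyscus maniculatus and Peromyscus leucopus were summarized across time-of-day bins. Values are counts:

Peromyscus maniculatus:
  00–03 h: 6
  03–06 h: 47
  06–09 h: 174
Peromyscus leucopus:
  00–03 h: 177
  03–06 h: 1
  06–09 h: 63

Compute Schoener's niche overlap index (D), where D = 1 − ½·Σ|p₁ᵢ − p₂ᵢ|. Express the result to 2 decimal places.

0.29

Proportions for Peromyscus maniculatus (n=227): 6/227=0.0264, 47/227=0.2070, 174/227=0.7665
Proportions for Peromyscus leucopus (n=241): 177/241=0.7344, 1/241=0.0041, 63/241=0.2614
Σ|p₁ᵢ − p₂ᵢ| = 0.7080 + 0.2029 + 0.5051 = 1.4160
D = 1 − ½ × 1.4160 = 1 − 0.70800 = 0.29200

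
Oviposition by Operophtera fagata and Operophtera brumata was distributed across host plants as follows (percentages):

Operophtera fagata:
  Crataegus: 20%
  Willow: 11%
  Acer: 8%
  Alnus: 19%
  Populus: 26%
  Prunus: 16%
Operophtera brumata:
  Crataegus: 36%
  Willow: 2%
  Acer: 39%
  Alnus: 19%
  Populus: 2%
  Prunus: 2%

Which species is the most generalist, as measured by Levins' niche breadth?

Operophtera fagata

Convert percentages to proportions (divide by 100).
Σp_fagaᵢ² = 0.20² + 0.11² + 0.08² + 0.19² + 0.26² + 0.16² = 0.0400 + 0.0121 + 0.0064 + 0.0361 + 0.0676 + 0.0256 = 0.1878
B_faga = 1 / 0.1878 = 5.3248
Σp_brumᵢ² = 0.36² + 0.02² + 0.39² + 0.19² + 0.02² + 0.02² = 0.1296 + 0.0004 + 0.1521 + 0.0361 + 0.0004 + 0.0004 = 0.3190
B_brum = 1 / 0.3190 = 3.1348
Highest B → broadest niche (most generalist): Operophtera fagata (B = 5.32).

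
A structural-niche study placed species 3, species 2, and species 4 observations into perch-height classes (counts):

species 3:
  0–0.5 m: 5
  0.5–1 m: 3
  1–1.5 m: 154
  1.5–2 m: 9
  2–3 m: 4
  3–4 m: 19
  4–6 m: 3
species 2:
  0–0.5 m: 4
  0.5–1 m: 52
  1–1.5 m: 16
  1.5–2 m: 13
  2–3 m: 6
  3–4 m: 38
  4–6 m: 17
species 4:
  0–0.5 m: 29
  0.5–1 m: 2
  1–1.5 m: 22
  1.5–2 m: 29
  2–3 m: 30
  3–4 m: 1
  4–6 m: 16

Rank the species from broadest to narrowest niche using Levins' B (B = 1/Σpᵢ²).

species 4 > species 2 > species 3

Proportions for species 3 (n=197): 5/197=0.0254, 3/197=0.0152, 154/197=0.7817, 9/197=0.0457, 4/197=0.0203, 19/197=0.0964, 3/197=0.0152
Proportions for species 2 (n=146): 4/146=0.0274, 52/146=0.3562, 16/146=0.1096, 13/146=0.0890, 6/146=0.0411, 38/146=0.2603, 17/146=0.1164
Proportions for species 4 (n=129): 29/129=0.2248, 2/129=0.0155, 22/129=0.1705, 29/129=0.2248, 30/129=0.2326, 1/129=0.0078, 16/129=0.1240
Σp_3ᵢ² = 0.0254² + 0.0152² + 0.7817² + 0.0457² + 0.0203² + 0.0964² + 0.0152² = 0.000645 + 0.000231 + 0.611055 + 0.002088 + 0.000412 + 0.009293 + 0.000231 = 0.623955
B_3 = 1 / 0.623955 = 1.6027
Σp_2ᵢ² = 0.0274² + 0.3562² + 0.1096² + 0.0890² + 0.0411² + 0.2603² + 0.1164² = 0.000751 + 0.126878 + 0.012012 + 0.007921 + 0.001689 + 0.067756 + 0.013549 = 0.230556
B_2 = 1 / 0.230556 = 4.3373
Σp_4ᵢ² = 0.2248² + 0.0155² + 0.1705² + 0.2248² + 0.2326² + 0.0078² + 0.1240² = 0.050535 + 0.000240 + 0.029070 + 0.050535 + 0.054103 + 0.000061 + 0.015376 = 0.199920
B_4 = 1 / 0.199920 = 5.0020
Ranking by B (broadest → narrowest): species 4 (5.00) > species 2 (4.34) > species 3 (1.60)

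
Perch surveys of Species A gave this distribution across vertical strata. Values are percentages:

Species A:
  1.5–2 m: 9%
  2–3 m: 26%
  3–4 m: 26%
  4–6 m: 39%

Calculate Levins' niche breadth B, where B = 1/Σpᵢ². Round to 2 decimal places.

3.39

Convert percentages to proportions (divide by 100).
Σpᵢ² = 0.09² + 0.26² + 0.26² + 0.39² = 0.0081 + 0.0676 + 0.0676 + 0.1521 = 0.2954
B = 1 / 0.2954 = 3.3852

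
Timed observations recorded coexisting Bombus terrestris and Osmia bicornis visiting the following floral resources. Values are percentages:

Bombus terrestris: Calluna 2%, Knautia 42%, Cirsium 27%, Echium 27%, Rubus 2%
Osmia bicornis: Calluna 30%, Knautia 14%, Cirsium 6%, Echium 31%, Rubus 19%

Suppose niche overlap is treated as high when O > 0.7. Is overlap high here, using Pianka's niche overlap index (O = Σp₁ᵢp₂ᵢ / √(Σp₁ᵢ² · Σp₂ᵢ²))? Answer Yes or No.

Convert percentages to proportions (divide by 100).
Σ p₁ᵢp₂ᵢ = 0.0060 + 0.0588 + 0.0162 + 0.0837 + 0.0038 = 0.1685
Σp_1ᵢ² = 0.02² + 0.42² + 0.27² + 0.27² + 0.02² = 0.0004 + 0.1764 + 0.0729 + 0.0729 + 0.0004 = 0.3230
Σp_2ᵢ² = 0.30² + 0.14² + 0.06² + 0.31² + 0.19² = 0.0900 + 0.0196 + 0.0036 + 0.0961 + 0.0361 = 0.2454
O = 0.1685 / √(0.3230 × 0.2454) = 0.1685 / 0.28154 = 0.5985
O = 0.5985 < 0.7 → No.

No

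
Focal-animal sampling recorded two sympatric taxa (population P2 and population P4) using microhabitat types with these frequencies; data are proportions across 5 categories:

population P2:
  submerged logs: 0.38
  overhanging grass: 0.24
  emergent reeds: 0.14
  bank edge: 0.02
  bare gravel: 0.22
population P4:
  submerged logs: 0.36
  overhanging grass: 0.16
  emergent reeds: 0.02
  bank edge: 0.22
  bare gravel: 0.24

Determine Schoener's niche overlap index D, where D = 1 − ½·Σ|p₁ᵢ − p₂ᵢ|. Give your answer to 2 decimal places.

Σ|p₁ᵢ − p₂ᵢ| = 0.02 + 0.08 + 0.12 + 0.20 + 0.02 = 0.44
D = 1 − ½ × 0.44 = 1 − 0.220 = 0.7800

0.78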